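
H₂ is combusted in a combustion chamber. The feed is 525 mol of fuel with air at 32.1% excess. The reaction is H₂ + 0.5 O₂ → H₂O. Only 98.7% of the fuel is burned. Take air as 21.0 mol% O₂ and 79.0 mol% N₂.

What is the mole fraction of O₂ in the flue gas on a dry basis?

Stoichiometric O₂ = 0.5 × 525 = 262.5 mol; O₂ fed = 262.5 × 1.321 = 346.8 mol.
N₂ fed = 346.8 × 79/21 = 1304 mol.
Fuel reacted = 0.987 × 525 → ξ = 518.2 mol.
Outlet (n = n₀ + ν ξ):
  H₂: 525 − 1(518.2) = 6.825
  O₂: 346.8 − 0.5(518.2) = 87.68
  N₂: 1304 (inert)
  H₂O: 0 + 1(518.2) = 518.2
Dry total = 1399 mol; y_O₂ (dry) = 87.68 / 1399 = 0.06267.

0.0627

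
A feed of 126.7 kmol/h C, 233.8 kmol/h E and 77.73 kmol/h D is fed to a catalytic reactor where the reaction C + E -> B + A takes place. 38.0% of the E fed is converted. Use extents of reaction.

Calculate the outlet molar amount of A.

88.8 kmol/h

E reacted = 0.38 × 233.8 = 88.84 kmol/h; ν_E = −1, so ξ = 88.84/1 = 88.84 kmol/h.
Outlet amounts (n = n₀ + ν ξ):
  C: 126.7 − 1(88.84) = 37.86
  E: 233.8 − 1(88.84) = 145
  B: 0 + 1(88.84) = 88.84
  A: 0 + 1(88.84) = 88.84
  D: 77.73 (inert)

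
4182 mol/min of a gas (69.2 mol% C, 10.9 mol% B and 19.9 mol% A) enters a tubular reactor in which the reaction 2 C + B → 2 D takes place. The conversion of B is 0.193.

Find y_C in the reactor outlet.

B reacted = 0.193 × 455.8 = 87.98 mol/min; ν_B = −1, so ξ = 87.98/1 = 87.98 mol/min.
Outlet amounts (n = n₀ + ν ξ):
  C: 2894 − 2(87.98) = 2718
  B: 455.8 − 1(87.98) = 367.9
  D: 0 + 2(87.98) = 176
  A: 832.2 (inert)
Total out = 4094 mol/min; y_C = 2718 / 4094 = 0.6639.

0.664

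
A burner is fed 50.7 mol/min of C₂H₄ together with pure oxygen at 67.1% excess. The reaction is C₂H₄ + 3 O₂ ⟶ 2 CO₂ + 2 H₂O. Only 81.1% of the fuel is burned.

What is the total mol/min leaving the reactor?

Stoichiometric O₂ = 3 × 50.7 = 152.1 mol/min; O₂ fed = 152.1 × 1.671 = 254.2 mol/min.
Fuel reacted = 0.811 × 50.7 → ξ = 41.12 mol/min.
Outlet (n = n₀ + ν ξ):
  C₂H₄: 50.7 − 1(41.12) = 9.582
  O₂: 254.2 − 3(41.12) = 130.8
  CO₂: 0 + 2(41.12) = 82.24
  H₂O: 0 + 2(41.12) = 82.24
Total out = 9.582 + 130.8 + 82.24 + 82.24 = 304.9 mol/min.

305 mol/min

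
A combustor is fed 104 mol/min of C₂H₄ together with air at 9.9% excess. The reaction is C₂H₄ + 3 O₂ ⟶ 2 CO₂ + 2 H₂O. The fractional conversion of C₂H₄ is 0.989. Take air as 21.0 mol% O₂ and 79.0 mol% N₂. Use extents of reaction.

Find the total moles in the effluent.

Stoichiometric O₂ = 3 × 104 = 312 mol/min; O₂ fed = 312 × 1.099 = 342.9 mol/min.
N₂ fed = 342.9 × 79/21 = 1290 mol/min.
Fuel reacted = 0.989 × 104 → ξ = 102.9 mol/min.
Outlet (n = n₀ + ν ξ):
  C₂H₄: 104 − 1(102.9) = 1.144
  O₂: 342.9 − 3(102.9) = 34.32
  N₂: 1290 (inert)
  CO₂: 0 + 2(102.9) = 205.7
  H₂O: 0 + 2(102.9) = 205.7
Total out = 1.144 + 34.32 + 1290 + 205.7 + 205.7 = 1737 mol/min.

1740 mol/min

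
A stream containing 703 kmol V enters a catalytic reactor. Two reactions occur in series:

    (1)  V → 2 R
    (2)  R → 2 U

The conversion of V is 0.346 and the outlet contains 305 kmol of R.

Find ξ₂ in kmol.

Conversion of V: V consumed = 1ξ₁ = 0.346 × 703 → ξ₁ = 243.2 kmol.
R balance: n_R = 0 + 2ξ₁ − 1ξ₂ = 305 → ξ₂ = (2·243.2 − 305)/1 = 181.5 kmol.
Outlet amounts (n = n₀ + Σ ν·ξ):
  V: 703 − 1(243.2) = 459.8
  R: 0 + 2(243.2) − 1(181.5) = 305
  U: 0 + 2(181.5) = 363

ξ₂ = 181 kmol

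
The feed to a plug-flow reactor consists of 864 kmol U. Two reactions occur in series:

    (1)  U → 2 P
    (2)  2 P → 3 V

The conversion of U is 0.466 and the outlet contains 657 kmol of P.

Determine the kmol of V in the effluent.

Conversion of U: U consumed = 1ξ₁ = 0.466 × 864 → ξ₁ = 402.6 kmol.
P balance: n_P = 0 + 2ξ₁ − 2ξ₂ = 657 → ξ₂ = (2·402.6 − 657)/2 = 74.12 kmol.
Outlet amounts (n = n₀ + Σ ν·ξ):
  U: 864 − 1(402.6) = 461.4
  P: 0 + 2(402.6) − 2(74.12) = 657
  V: 0 + 3(74.12) = 222.4

222 kmol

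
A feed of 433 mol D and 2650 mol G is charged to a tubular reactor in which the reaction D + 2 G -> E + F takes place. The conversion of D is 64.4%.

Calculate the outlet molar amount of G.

D reacted = 0.644 × 433 = 278.9 mol; ν_D = −1, so ξ = 278.9/1 = 278.9 mol.
Outlet amounts (n = n₀ + ν ξ):
  D: 433 − 1(278.9) = 154.1
  G: 2650 − 2(278.9) = 2092
  E: 0 + 1(278.9) = 278.9
  F: 0 + 1(278.9) = 278.9

2090 mol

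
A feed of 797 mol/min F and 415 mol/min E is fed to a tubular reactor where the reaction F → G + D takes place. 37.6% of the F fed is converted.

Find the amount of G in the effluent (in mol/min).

300 mol/min

F reacted = 0.376 × 797 = 299.7 mol/min; ν_F = −1, so ξ = 299.7/1 = 299.7 mol/min.
Outlet amounts (n = n₀ + ν ξ):
  F: 797 − 1(299.7) = 497.3
  G: 0 + 1(299.7) = 299.7
  D: 0 + 1(299.7) = 299.7
  E: 415 (inert)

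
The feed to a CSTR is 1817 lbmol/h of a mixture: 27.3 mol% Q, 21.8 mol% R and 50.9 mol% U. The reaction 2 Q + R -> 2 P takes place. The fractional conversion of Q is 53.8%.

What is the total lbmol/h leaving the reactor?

Q reacted = 0.538 × 496 = 266.9 lbmol/h; ν_Q = −2, so ξ = 266.9/2 = 133.4 lbmol/h.
Outlet amounts (n = n₀ + ν ξ):
  Q: 496 − 2(133.4) = 229.2
  R: 396.1 − 1(133.4) = 262.7
  P: 0 + 2(133.4) = 266.9
  U: 924.9 (inert)
Total out = 229.2 + 262.7 + 266.9 + 924.9 = 1684 lbmol/h.

1680 lbmol/h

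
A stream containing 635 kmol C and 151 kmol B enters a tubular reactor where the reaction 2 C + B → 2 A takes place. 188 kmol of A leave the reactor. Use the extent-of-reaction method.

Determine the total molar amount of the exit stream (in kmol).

692 kmol

For A: n = n₀ + 2ξ → 188 = 0 + 2ξ, giving ξ = 94 kmol.
Outlet amounts (n = n₀ + ν ξ):
  C: 635 − 2(94) = 447
  B: 151 − 1(94) = 57
  A: 0 + 2(94) = 188
Total out = 447 + 57 + 188 = 692 kmol.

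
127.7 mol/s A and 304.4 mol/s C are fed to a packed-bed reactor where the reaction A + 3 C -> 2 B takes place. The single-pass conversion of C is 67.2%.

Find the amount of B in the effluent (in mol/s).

C reacted = 0.672 × 304.4 = 204.6 mol/s; ν_C = −3, so ξ = 204.6/3 = 68.19 mol/s.
Outlet amounts (n = n₀ + ν ξ):
  A: 127.7 − 1(68.19) = 59.51
  C: 304.4 − 3(68.19) = 99.84
  B: 0 + 2(68.19) = 136.4

136 mol/s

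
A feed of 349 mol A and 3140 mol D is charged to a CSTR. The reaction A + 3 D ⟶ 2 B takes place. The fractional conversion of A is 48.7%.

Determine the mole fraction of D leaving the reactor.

0.835

A reacted = 0.487 × 349 = 170 mol; ν_A = −1, so ξ = 170/1 = 170 mol.
Outlet amounts (n = n₀ + ν ξ):
  A: 349 − 1(170) = 179
  D: 3140 − 3(170) = 2630
  B: 0 + 2(170) = 339.9
Total out = 3149 mol; y_D = 2630 / 3149 = 0.8352.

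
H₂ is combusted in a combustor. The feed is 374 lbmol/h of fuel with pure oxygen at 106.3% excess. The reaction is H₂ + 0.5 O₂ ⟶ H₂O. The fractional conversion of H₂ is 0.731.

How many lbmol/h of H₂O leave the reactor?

273 lbmol/h

Stoichiometric O₂ = 0.5 × 374 = 187 lbmol/h; O₂ fed = 187 × 2.063 = 385.8 lbmol/h.
Fuel reacted = 0.731 × 374 → ξ = 273.4 lbmol/h.
Outlet (n = n₀ + ν ξ):
  H₂: 374 − 1(273.4) = 100.6
  O₂: 385.8 − 0.5(273.4) = 249.1
  H₂O: 0 + 1(273.4) = 273.4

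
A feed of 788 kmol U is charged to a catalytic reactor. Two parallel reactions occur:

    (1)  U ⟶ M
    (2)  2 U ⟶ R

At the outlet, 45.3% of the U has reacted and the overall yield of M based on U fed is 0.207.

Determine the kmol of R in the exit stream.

96.9 kmol

Yield of M: 1ξ₁ / 788 = 0.207 → ξ₁ = 163.1 kmol.
Conversion of U: 1ξ₁ + 2ξ₂ = 0.453 × 788 = 357 → ξ₂ = 96.92 kmol.
Outlet amounts (n = n₀ + Σ ν·ξ):
  U: 788 − 1(163.1) − 2(96.92) = 431
  M: 0 + 1(163.1) = 163.1
  R: 0 + 1(96.92) = 96.92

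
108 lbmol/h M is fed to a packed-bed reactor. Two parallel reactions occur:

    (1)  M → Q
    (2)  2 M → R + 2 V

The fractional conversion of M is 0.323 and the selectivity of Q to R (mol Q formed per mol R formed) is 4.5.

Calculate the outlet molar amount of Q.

24.2 lbmol/h

Conversion of M: M consumed = 0.323 × 108 = 34.88 lbmol/h = 1ξ₁ + 2ξ₂.
Selectivity: 1ξ₁ / (1ξ₂) = 4.5 → ξ₁ = 4.5 ξ₂.
Substitute: (1·4.5 + 2) ξ₂ = 34.88 → ξ₂ = 5.367 lbmol/h, ξ₁ = 24.15 lbmol/h.
Outlet amounts (n = n₀ + Σ ν·ξ):
  M: 108 − 1(24.15) − 2(5.367) = 73.12
  Q: 0 + 1(24.15) = 24.15
  R: 0 + 1(5.367) = 5.367
  V: 0 + 2(5.367) = 10.73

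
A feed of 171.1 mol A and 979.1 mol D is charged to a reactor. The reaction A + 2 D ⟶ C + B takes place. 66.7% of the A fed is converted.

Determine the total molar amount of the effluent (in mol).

A reacted = 0.667 × 171.1 = 114.1 mol; ν_A = −1, so ξ = 114.1/1 = 114.1 mol.
Outlet amounts (n = n₀ + ν ξ):
  A: 171.1 − 1(114.1) = 56.98
  D: 979.1 − 2(114.1) = 750.9
  C: 0 + 1(114.1) = 114.1
  B: 0 + 1(114.1) = 114.1
Total out = 56.98 + 750.9 + 114.1 + 114.1 = 1036 mol.

1040 mol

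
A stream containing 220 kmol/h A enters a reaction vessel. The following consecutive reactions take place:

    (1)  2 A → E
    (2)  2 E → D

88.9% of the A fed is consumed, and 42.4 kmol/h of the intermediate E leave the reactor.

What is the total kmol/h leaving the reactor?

Conversion of A: A consumed = 2ξ₁ = 0.889 × 220 → ξ₁ = 97.79 kmol/h.
E balance: n_E = 0 + 1ξ₁ − 2ξ₂ = 42.4 → ξ₂ = (1·97.79 − 42.4)/2 = 27.7 kmol/h.
Outlet amounts (n = n₀ + Σ ν·ξ):
  A: 220 − 2(97.79) = 24.42
  E: 0 + 1(97.79) − 2(27.7) = 42.4
  D: 0 + 1(27.7) = 27.7
Total out = 24.42 + 42.4 + 27.7 = 94.51 kmol/h.

94.5 kmol/h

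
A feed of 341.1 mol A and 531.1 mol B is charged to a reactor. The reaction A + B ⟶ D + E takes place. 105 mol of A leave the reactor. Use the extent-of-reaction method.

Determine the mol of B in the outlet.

295 mol

For A: n = n₀ − 1ξ → 105 = 341.1 − 1ξ, giving ξ = 236.1 mol.
Outlet amounts (n = n₀ + ν ξ):
  A: 341.1 − 1(236.1) = 105
  B: 531.1 − 1(236.1) = 295
  D: 0 + 1(236.1) = 236.1
  E: 0 + 1(236.1) = 236.1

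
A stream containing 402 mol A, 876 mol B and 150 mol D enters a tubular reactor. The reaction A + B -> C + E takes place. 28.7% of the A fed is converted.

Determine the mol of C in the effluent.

115 mol

A reacted = 0.287 × 402 = 115.4 mol; ν_A = −1, so ξ = 115.4/1 = 115.4 mol.
Outlet amounts (n = n₀ + ν ξ):
  A: 402 − 1(115.4) = 286.6
  B: 876 − 1(115.4) = 760.6
  C: 0 + 1(115.4) = 115.4
  E: 0 + 1(115.4) = 115.4
  D: 150 (inert)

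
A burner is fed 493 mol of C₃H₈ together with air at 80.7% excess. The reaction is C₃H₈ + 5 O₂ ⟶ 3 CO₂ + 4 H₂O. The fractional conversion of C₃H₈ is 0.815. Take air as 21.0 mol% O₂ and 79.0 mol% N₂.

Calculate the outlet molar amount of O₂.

Stoichiometric O₂ = 5 × 493 = 2465 mol; O₂ fed = 2465 × 1.807 = 4454 mol.
N₂ fed = 4454 × 79/21 = 16760 mol.
Fuel reacted = 0.815 × 493 → ξ = 401.8 mol.
Outlet (n = n₀ + ν ξ):
  C₃H₈: 493 − 1(401.8) = 91.21
  O₂: 4454 − 5(401.8) = 2445
  N₂: 16760 (inert)
  CO₂: 0 + 3(401.8) = 1205
  H₂O: 0 + 4(401.8) = 1607

2450 mol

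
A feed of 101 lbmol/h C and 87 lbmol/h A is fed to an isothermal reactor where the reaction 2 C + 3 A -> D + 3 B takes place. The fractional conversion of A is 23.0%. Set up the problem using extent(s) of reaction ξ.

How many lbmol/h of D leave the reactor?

6.67 lbmol/h

A reacted = 0.23 × 87 = 20.01 lbmol/h; ν_A = −3, so ξ = 20.01/3 = 6.67 lbmol/h.
Outlet amounts (n = n₀ + ν ξ):
  C: 101 − 2(6.67) = 87.66
  A: 87 − 3(6.67) = 66.99
  D: 0 + 1(6.67) = 6.67
  B: 0 + 3(6.67) = 20.01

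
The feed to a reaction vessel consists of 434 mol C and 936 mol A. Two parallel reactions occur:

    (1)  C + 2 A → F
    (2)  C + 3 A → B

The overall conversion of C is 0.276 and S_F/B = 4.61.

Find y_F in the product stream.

Conversion of C: C consumed = 0.276 × 434 = 119.8 mol = 1ξ₁ + 1ξ₂.
Selectivity: 1ξ₁ / (1ξ₂) = 4.61 → ξ₁ = 4.61 ξ₂.
Substitute: (1·4.61 + 1) ξ₂ = 119.8 → ξ₂ = 21.35 mol, ξ₁ = 98.43 mol.
Outlet amounts (n = n₀ + Σ ν·ξ):
  C: 434 − 1(98.43) − 1(21.35) = 314.2
  A: 936 − 2(98.43) − 3(21.35) = 675.1
  F: 0 + 1(98.43) = 98.43
  B: 0 + 1(21.35) = 21.35
Total out = 1109 mol; y_F = 98.43 / 1109 = 0.08875.

0.0888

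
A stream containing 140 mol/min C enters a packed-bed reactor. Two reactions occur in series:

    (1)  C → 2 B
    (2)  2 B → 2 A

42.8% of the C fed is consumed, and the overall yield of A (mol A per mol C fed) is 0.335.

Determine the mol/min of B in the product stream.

72.9 mol/min

Conversion of C: C consumed = 1ξ₁ = 0.428 × 140 → ξ₁ = 59.92 mol/min.
Yield of A: 2ξ₂ / 140 = 0.335 → ξ₂ = 23.45 mol/min.
Outlet amounts (n = n₀ + Σ ν·ξ):
  C: 140 − 1(59.92) = 80.08
  B: 0 + 2(59.92) − 2(23.45) = 72.94
  A: 0 + 2(23.45) = 46.9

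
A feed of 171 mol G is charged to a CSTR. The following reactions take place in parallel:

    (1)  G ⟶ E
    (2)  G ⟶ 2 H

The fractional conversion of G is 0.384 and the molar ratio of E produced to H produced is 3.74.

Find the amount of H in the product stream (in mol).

15.5 mol

Conversion of G: G consumed = 0.384 × 171 = 65.66 mol = 1ξ₁ + 1ξ₂.
Selectivity: 1ξ₁ / (2ξ₂) = 3.74 → ξ₁ = 7.48 ξ₂.
Substitute: (1·7.48 + 1) ξ₂ = 65.66 → ξ₂ = 7.743 mol, ξ₁ = 57.92 mol.
Outlet amounts (n = n₀ + Σ ν·ξ):
  G: 171 − 1(57.92) − 1(7.743) = 105.3
  E: 0 + 1(57.92) = 57.92
  H: 0 + 2(7.743) = 15.49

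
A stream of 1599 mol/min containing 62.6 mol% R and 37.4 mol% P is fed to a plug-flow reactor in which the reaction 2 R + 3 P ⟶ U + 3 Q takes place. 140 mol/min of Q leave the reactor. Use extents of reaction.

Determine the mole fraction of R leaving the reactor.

For Q: n = n₀ + 3ξ → 140 = 0 + 3ξ, giving ξ = 46.67 mol/min.
Outlet amounts (n = n₀ + ν ξ):
  R: 1001 − 2(46.67) = 907.6
  P: 598 − 3(46.67) = 458
  U: 0 + 1(46.67) = 46.67
  Q: 0 + 3(46.67) = 140
Total out = 1552 mol/min; y_R = 907.6 / 1552 = 0.5847.

0.585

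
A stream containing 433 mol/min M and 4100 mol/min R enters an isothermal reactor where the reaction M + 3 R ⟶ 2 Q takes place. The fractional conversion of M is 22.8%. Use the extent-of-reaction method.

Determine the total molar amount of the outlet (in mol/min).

M reacted = 0.228 × 433 = 98.72 mol/min; ν_M = −1, so ξ = 98.72/1 = 98.72 mol/min.
Outlet amounts (n = n₀ + ν ξ):
  M: 433 − 1(98.72) = 334.3
  R: 4100 − 3(98.72) = 3804
  Q: 0 + 2(98.72) = 197.4
Total out = 334.3 + 3804 + 197.4 = 4336 mol/min.

4340 mol/min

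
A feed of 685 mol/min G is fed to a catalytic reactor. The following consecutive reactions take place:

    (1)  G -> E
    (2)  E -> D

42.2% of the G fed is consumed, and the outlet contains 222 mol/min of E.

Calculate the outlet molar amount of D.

Conversion of G: G consumed = 1ξ₁ = 0.422 × 685 → ξ₁ = 289.1 mol/min.
E balance: n_E = 0 + 1ξ₁ − 1ξ₂ = 222 → ξ₂ = (1·289.1 − 222)/1 = 67.07 mol/min.
Outlet amounts (n = n₀ + Σ ν·ξ):
  G: 685 − 1(289.1) = 395.9
  E: 0 + 1(289.1) − 1(67.07) = 222
  D: 0 + 1(67.07) = 67.07

67.1 mol/min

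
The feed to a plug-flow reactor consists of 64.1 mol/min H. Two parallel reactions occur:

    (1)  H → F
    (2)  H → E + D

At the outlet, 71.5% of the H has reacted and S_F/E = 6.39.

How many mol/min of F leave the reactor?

39.6 mol/min

Conversion of H: H consumed = 0.715 × 64.1 = 45.83 mol/min = 1ξ₁ + 1ξ₂.
Selectivity: 1ξ₁ / (1ξ₂) = 6.39 → ξ₁ = 6.39 ξ₂.
Substitute: (1·6.39 + 1) ξ₂ = 45.83 → ξ₂ = 6.202 mol/min, ξ₁ = 39.63 mol/min.
Outlet amounts (n = n₀ + Σ ν·ξ):
  H: 64.1 − 1(39.63) − 1(6.202) = 18.27
  F: 0 + 1(39.63) = 39.63
  E: 0 + 1(6.202) = 6.202
  D: 0 + 1(6.202) = 6.202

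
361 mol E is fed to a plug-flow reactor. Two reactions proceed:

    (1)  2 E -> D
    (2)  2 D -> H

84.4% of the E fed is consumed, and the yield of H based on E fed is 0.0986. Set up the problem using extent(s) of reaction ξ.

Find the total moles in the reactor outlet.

173 mol

Conversion of E: E consumed = 2ξ₁ = 0.844 × 361 → ξ₁ = 152.3 mol.
Yield of H: 1ξ₂ / 361 = 0.0986 → ξ₂ = 35.59 mol.
Outlet amounts (n = n₀ + Σ ν·ξ):
  E: 361 − 2(152.3) = 56.32
  D: 0 + 1(152.3) − 2(35.59) = 81.15
  H: 0 + 1(35.59) = 35.59
Total out = 56.32 + 81.15 + 35.59 = 173.1 mol.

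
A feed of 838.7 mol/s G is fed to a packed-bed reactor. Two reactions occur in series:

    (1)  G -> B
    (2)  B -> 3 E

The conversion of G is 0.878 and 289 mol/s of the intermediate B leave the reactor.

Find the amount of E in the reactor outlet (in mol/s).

1340 mol/s

Conversion of G: G consumed = 1ξ₁ = 0.878 × 838.7 → ξ₁ = 736.4 mol/s.
B balance: n_B = 0 + 1ξ₁ − 1ξ₂ = 289 → ξ₂ = (1·736.4 − 289)/1 = 447.4 mol/s.
Outlet amounts (n = n₀ + Σ ν·ξ):
  G: 838.7 − 1(736.4) = 102.3
  B: 0 + 1(736.4) − 1(447.4) = 289
  E: 0 + 3(447.4) = 1342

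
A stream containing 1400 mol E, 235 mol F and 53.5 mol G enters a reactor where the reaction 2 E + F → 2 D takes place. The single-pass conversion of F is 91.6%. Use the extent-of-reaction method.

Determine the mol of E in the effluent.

969 mol

F reacted = 0.916 × 235 = 215.3 mol; ν_F = −1, so ξ = 215.3/1 = 215.3 mol.
Outlet amounts (n = n₀ + ν ξ):
  E: 1400 − 2(215.3) = 969.5
  F: 235 − 1(215.3) = 19.74
  D: 0 + 2(215.3) = 430.5
  G: 53.5 (inert)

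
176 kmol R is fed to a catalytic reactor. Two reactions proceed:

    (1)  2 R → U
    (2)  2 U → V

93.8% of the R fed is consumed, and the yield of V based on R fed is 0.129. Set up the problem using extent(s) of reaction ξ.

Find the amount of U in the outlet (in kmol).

37.1 kmol

Conversion of R: R consumed = 2ξ₁ = 0.938 × 176 → ξ₁ = 82.54 kmol.
Yield of V: 1ξ₂ / 176 = 0.129 → ξ₂ = 22.7 kmol.
Outlet amounts (n = n₀ + Σ ν·ξ):
  R: 176 − 2(82.54) = 10.91
  U: 0 + 1(82.54) − 2(22.7) = 37.14
  V: 0 + 1(22.7) = 22.7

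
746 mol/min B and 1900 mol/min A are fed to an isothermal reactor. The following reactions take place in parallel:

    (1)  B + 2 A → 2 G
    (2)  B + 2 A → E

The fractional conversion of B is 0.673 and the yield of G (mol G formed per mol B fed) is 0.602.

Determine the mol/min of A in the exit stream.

Yield of G: 2ξ₁ / 746 = 0.602 → ξ₁ = 224.5 mol/min.
Conversion of B: 1ξ₁ + 1ξ₂ = 0.673 × 746 = 502.1 → ξ₂ = 277.5 mol/min.
Outlet amounts (n = n₀ + Σ ν·ξ):
  B: 746 − 1(224.5) − 1(277.5) = 243.9
  A: 1900 − 2(224.5) − 2(277.5) = 895.9
  G: 0 + 2(224.5) = 449.1
  E: 0 + 1(277.5) = 277.5

896 mol/min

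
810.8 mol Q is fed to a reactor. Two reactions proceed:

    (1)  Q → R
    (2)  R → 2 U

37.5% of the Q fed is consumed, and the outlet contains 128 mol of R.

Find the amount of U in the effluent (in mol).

352 mol

Conversion of Q: Q consumed = 1ξ₁ = 0.375 × 810.8 → ξ₁ = 304 mol.
R balance: n_R = 0 + 1ξ₁ − 1ξ₂ = 128 → ξ₂ = (1·304 − 128)/1 = 176 mol.
Outlet amounts (n = n₀ + Σ ν·ξ):
  Q: 810.8 − 1(304) = 506.8
  R: 0 + 1(304) − 1(176) = 128
  U: 0 + 2(176) = 352.1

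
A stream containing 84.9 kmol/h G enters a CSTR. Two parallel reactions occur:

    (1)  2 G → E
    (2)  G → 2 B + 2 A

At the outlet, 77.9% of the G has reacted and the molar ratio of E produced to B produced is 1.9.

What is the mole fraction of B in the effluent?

0.195

Conversion of G: G consumed = 0.779 × 84.9 = 66.14 kmol/h = 2ξ₁ + 1ξ₂.
Selectivity: 1ξ₁ / (2ξ₂) = 1.9 → ξ₁ = 3.8 ξ₂.
Substitute: (2·3.8 + 1) ξ₂ = 66.14 → ξ₂ = 7.69 kmol/h, ξ₁ = 29.22 kmol/h.
Outlet amounts (n = n₀ + Σ ν·ξ):
  G: 84.9 − 2(29.22) − 1(7.69) = 18.76
  E: 0 + 1(29.22) = 29.22
  B: 0 + 2(7.69) = 15.38
  A: 0 + 2(7.69) = 15.38
Total out = 78.75 kmol/h; y_B = 15.38 / 78.75 = 0.1953.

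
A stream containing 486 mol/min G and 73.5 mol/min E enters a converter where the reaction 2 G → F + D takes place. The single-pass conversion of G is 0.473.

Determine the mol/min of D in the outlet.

G reacted = 0.473 × 486 = 229.9 mol/min; ν_G = −2, so ξ = 229.9/2 = 114.9 mol/min.
Outlet amounts (n = n₀ + ν ξ):
  G: 486 − 2(114.9) = 256.1
  F: 0 + 1(114.9) = 114.9
  D: 0 + 1(114.9) = 114.9
  E: 73.5 (inert)

115 mol/min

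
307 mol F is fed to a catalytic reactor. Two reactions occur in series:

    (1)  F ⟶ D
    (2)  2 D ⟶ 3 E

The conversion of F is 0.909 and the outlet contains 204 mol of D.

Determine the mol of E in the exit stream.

113 mol

Conversion of F: F consumed = 1ξ₁ = 0.909 × 307 → ξ₁ = 279.1 mol.
D balance: n_D = 0 + 1ξ₁ − 2ξ₂ = 204 → ξ₂ = (1·279.1 − 204)/2 = 37.53 mol.
Outlet amounts (n = n₀ + Σ ν·ξ):
  F: 307 − 1(279.1) = 27.94
  D: 0 + 1(279.1) − 2(37.53) = 204
  E: 0 + 3(37.53) = 112.6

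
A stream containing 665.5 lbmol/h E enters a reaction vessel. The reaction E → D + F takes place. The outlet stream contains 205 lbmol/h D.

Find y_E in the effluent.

For D: n = n₀ + 1ξ → 205 = 0 + 1ξ, giving ξ = 205 lbmol/h.
Outlet amounts (n = n₀ + ν ξ):
  E: 665.5 − 1(205) = 460.5
  D: 0 + 1(205) = 205
  F: 0 + 1(205) = 205
Total out = 870.5 lbmol/h; y_E = 460.5 / 870.5 = 0.529.

0.529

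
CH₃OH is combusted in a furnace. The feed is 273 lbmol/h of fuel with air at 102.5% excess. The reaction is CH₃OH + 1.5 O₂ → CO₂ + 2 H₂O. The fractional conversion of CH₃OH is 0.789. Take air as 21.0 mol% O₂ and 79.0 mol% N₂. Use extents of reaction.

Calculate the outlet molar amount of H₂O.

431 lbmol/h

Stoichiometric O₂ = 1.5 × 273 = 409.5 lbmol/h; O₂ fed = 409.5 × 2.025 = 829.2 lbmol/h.
N₂ fed = 829.2 × 79/21 = 3120 lbmol/h.
Fuel reacted = 0.789 × 273 → ξ = 215.4 lbmol/h.
Outlet (n = n₀ + ν ξ):
  CH₃OH: 273 − 1(215.4) = 57.6
  O₂: 829.2 − 1.5(215.4) = 506.1
  N₂: 3120 (inert)
  CO₂: 0 + 1(215.4) = 215.4
  H₂O: 0 + 2(215.4) = 430.8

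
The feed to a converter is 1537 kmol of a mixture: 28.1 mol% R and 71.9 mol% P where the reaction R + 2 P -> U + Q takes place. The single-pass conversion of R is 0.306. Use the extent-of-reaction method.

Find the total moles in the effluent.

R reacted = 0.306 × 431.9 = 132.2 kmol; ν_R = −1, so ξ = 132.2/1 = 132.2 kmol.
Outlet amounts (n = n₀ + ν ξ):
  R: 431.9 − 1(132.2) = 299.7
  P: 1105 − 2(132.2) = 840.8
  U: 0 + 1(132.2) = 132.2
  Q: 0 + 1(132.2) = 132.2
Total out = 299.7 + 840.8 + 132.2 + 132.2 = 1405 kmol.

1400 kmol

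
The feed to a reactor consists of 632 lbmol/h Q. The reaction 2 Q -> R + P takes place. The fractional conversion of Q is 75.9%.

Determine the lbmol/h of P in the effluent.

Q reacted = 0.759 × 632 = 479.7 lbmol/h; ν_Q = −2, so ξ = 479.7/2 = 239.8 lbmol/h.
Outlet amounts (n = n₀ + ν ξ):
  Q: 632 − 2(239.8) = 152.3
  R: 0 + 1(239.8) = 239.8
  P: 0 + 1(239.8) = 239.8

240 lbmol/h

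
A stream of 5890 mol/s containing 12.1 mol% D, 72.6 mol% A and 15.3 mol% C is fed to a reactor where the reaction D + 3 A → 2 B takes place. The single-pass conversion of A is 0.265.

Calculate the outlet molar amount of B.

A reacted = 0.265 × 4276 = 1133 mol/s; ν_A = −3, so ξ = 1133/3 = 377.7 mol/s.
Outlet amounts (n = n₀ + ν ξ):
  D: 712.7 − 1(377.7) = 335
  A: 4276 − 3(377.7) = 3143
  B: 0 + 2(377.7) = 755.5
  C: 901.2 (inert)

755 mol/s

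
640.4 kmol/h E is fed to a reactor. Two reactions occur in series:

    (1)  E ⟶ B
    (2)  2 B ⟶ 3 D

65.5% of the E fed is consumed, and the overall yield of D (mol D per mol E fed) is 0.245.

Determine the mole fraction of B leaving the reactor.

0.455

Conversion of E: E consumed = 1ξ₁ = 0.655 × 640.4 → ξ₁ = 419.5 kmol/h.
Yield of D: 3ξ₂ / 640.4 = 0.245 → ξ₂ = 52.3 kmol/h.
Outlet amounts (n = n₀ + Σ ν·ξ):
  E: 640.4 − 1(419.5) = 220.9
  B: 0 + 1(419.5) − 2(52.3) = 314.9
  D: 0 + 3(52.3) = 156.9
Total out = 692.7 kmol/h; y_B = 314.9 / 692.7 = 0.4545.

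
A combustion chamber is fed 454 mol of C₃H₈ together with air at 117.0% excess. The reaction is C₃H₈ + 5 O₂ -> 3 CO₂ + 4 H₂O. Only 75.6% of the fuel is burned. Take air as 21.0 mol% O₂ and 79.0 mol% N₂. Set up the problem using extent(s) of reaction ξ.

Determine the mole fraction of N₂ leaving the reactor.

Stoichiometric O₂ = 5 × 454 = 2270 mol; O₂ fed = 2270 × 2.170 = 4926 mol.
N₂ fed = 4926 × 79/21 = 18530 mol.
Fuel reacted = 0.756 × 454 → ξ = 343.2 mol.
Outlet (n = n₀ + ν ξ):
  C₃H₈: 454 − 1(343.2) = 110.8
  O₂: 4926 − 5(343.2) = 3210
  N₂: 18530 (inert)
  CO₂: 0 + 3(343.2) = 1030
  H₂O: 0 + 4(343.2) = 1373
Total out = 24250 mol; y_N₂ = 18530 / 24250 = 0.764.

0.764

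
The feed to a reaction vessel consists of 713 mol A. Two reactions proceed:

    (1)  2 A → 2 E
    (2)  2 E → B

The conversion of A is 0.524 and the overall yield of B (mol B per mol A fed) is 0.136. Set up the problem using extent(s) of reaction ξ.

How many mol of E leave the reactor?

180 mol

Conversion of A: A consumed = 2ξ₁ = 0.524 × 713 → ξ₁ = 186.8 mol.
Yield of B: 1ξ₂ / 713 = 0.136 → ξ₂ = 96.97 mol.
Outlet amounts (n = n₀ + Σ ν·ξ):
  A: 713 − 2(186.8) = 339.4
  E: 0 + 2(186.8) − 2(96.97) = 179.7
  B: 0 + 1(96.97) = 96.97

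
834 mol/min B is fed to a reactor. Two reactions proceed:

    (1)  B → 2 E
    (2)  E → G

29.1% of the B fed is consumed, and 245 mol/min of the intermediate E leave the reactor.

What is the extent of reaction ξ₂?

ξ₂ = 240 mol/min

Conversion of B: B consumed = 1ξ₁ = 0.291 × 834 → ξ₁ = 242.7 mol/min.
E balance: n_E = 0 + 2ξ₁ − 1ξ₂ = 245 → ξ₂ = (2·242.7 − 245)/1 = 240.4 mol/min.
Outlet amounts (n = n₀ + Σ ν·ξ):
  B: 834 − 1(242.7) = 591.3
  E: 0 + 2(242.7) − 1(240.4) = 245
  G: 0 + 1(240.4) = 240.4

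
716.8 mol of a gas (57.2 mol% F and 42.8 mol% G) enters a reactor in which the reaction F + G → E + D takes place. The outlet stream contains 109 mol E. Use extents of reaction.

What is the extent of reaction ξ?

For E: n = n₀ + 1ξ → 109 = 0 + 1ξ, giving ξ = 109 mol.
Outlet amounts (n = n₀ + ν ξ):
  F: 410 − 1(109) = 301
  G: 306.8 − 1(109) = 197.8
  E: 0 + 1(109) = 109
  D: 0 + 1(109) = 109

ξ = 109 mol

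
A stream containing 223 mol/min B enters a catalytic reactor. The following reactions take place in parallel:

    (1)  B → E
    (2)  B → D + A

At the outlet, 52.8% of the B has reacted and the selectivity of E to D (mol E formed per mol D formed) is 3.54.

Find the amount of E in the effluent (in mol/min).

91.8 mol/min

Conversion of B: B consumed = 0.528 × 223 = 117.7 mol/min = 1ξ₁ + 1ξ₂.
Selectivity: 1ξ₁ / (1ξ₂) = 3.54 → ξ₁ = 3.54 ξ₂.
Substitute: (1·3.54 + 1) ξ₂ = 117.7 → ξ₂ = 25.93 mol/min, ξ₁ = 91.81 mol/min.
Outlet amounts (n = n₀ + Σ ν·ξ):
  B: 223 − 1(91.81) − 1(25.93) = 105.3
  E: 0 + 1(91.81) = 91.81
  D: 0 + 1(25.93) = 25.93
  A: 0 + 1(25.93) = 25.93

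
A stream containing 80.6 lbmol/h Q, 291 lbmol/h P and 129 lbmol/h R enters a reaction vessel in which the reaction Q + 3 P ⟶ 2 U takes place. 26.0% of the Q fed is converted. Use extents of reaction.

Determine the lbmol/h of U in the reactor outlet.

Q reacted = 0.26 × 80.6 = 20.96 lbmol/h; ν_Q = −1, so ξ = 20.96/1 = 20.96 lbmol/h.
Outlet amounts (n = n₀ + ν ξ):
  Q: 80.6 − 1(20.96) = 59.64
  P: 291 − 3(20.96) = 228.1
  U: 0 + 2(20.96) = 41.91
  R: 129 (inert)

41.9 lbmol/h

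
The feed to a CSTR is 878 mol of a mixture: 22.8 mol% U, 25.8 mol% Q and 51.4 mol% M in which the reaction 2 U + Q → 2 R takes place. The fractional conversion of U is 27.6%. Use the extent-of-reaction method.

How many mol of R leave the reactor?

U reacted = 0.276 × 200.2 = 55.25 mol; ν_U = −2, so ξ = 55.25/2 = 27.63 mol.
Outlet amounts (n = n₀ + ν ξ):
  U: 200.2 − 2(27.63) = 144.9
  Q: 226.5 − 1(27.63) = 198.9
  R: 0 + 2(27.63) = 55.25
  M: 451.3 (inert)

55.3 mol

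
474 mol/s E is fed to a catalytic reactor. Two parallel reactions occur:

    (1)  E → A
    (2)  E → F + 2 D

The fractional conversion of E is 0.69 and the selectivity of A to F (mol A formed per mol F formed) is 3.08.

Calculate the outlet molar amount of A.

247 mol/s

Conversion of E: E consumed = 0.69 × 474 = 327.1 mol/s = 1ξ₁ + 1ξ₂.
Selectivity: 1ξ₁ / (1ξ₂) = 3.08 → ξ₁ = 3.08 ξ₂.
Substitute: (1·3.08 + 1) ξ₂ = 327.1 → ξ₂ = 80.16 mol/s, ξ₁ = 246.9 mol/s.
Outlet amounts (n = n₀ + Σ ν·ξ):
  E: 474 − 1(246.9) − 1(80.16) = 146.9
  A: 0 + 1(246.9) = 246.9
  F: 0 + 1(80.16) = 80.16
  D: 0 + 2(80.16) = 160.3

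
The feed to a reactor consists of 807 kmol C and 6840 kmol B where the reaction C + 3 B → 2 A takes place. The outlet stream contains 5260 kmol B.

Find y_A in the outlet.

For B: n = n₀ − 3ξ → 5260 = 6840 − 3ξ, giving ξ = 526.7 kmol.
Outlet amounts (n = n₀ + ν ξ):
  C: 807 − 1(526.7) = 280.3
  B: 6840 − 3(526.7) = 5260
  A: 0 + 2(526.7) = 1053
Total out = 6594 kmol; y_A = 1053 / 6594 = 0.1597.

0.16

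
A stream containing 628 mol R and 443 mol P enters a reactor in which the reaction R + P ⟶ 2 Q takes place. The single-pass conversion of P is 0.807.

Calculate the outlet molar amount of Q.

715 mol

P reacted = 0.807 × 443 = 357.5 mol; ν_P = −1, so ξ = 357.5/1 = 357.5 mol.
Outlet amounts (n = n₀ + ν ξ):
  R: 628 − 1(357.5) = 270.5
  P: 443 − 1(357.5) = 85.5
  Q: 0 + 2(357.5) = 715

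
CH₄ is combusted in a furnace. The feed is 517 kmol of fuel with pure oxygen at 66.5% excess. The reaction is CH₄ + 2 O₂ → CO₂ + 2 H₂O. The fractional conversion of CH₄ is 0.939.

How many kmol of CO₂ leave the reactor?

485 kmol

Stoichiometric O₂ = 2 × 517 = 1034 kmol; O₂ fed = 1034 × 1.665 = 1722 kmol.
Fuel reacted = 0.939 × 517 → ξ = 485.5 kmol.
Outlet (n = n₀ + ν ξ):
  CH₄: 517 − 1(485.5) = 31.54
  O₂: 1722 − 2(485.5) = 750.7
  CO₂: 0 + 1(485.5) = 485.5
  H₂O: 0 + 2(485.5) = 970.9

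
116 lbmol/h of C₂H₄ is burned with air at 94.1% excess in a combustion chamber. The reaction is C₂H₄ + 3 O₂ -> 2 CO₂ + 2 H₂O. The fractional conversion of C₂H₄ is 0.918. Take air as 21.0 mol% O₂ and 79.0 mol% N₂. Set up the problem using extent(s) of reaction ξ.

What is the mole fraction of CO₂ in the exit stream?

Stoichiometric O₂ = 3 × 116 = 348 lbmol/h; O₂ fed = 348 × 1.941 = 675.5 lbmol/h.
N₂ fed = 675.5 × 79/21 = 2541 lbmol/h.
Fuel reacted = 0.918 × 116 → ξ = 106.5 lbmol/h.
Outlet (n = n₀ + ν ξ):
  C₂H₄: 116 − 1(106.5) = 9.512
  O₂: 675.5 − 3(106.5) = 356
  N₂: 2541 (inert)
  CO₂: 0 + 2(106.5) = 213
  H₂O: 0 + 2(106.5) = 213
Total out = 3333 lbmol/h; y_CO₂ = 213 / 3333 = 0.06391.

0.0639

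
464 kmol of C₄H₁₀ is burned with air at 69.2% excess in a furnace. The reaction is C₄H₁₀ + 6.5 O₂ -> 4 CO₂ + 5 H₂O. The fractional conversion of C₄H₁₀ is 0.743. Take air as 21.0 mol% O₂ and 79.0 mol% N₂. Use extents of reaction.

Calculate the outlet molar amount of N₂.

19200 kmol

Stoichiometric O₂ = 6.5 × 464 = 3016 kmol; O₂ fed = 3016 × 1.692 = 5103 kmol.
N₂ fed = 5103 × 79/21 = 19200 kmol.
Fuel reacted = 0.743 × 464 → ξ = 344.8 kmol.
Outlet (n = n₀ + ν ξ):
  C₄H₁₀: 464 − 1(344.8) = 119.2
  O₂: 5103 − 6.5(344.8) = 2862
  N₂: 19200 (inert)
  CO₂: 0 + 4(344.8) = 1379
  H₂O: 0 + 5(344.8) = 1724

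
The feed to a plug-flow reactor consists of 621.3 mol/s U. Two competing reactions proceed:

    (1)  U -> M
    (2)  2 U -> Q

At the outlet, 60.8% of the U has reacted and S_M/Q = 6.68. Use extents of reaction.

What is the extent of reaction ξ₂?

Conversion of U: U consumed = 0.608 × 621.3 = 377.8 mol/s = 1ξ₁ + 2ξ₂.
Selectivity: 1ξ₁ / (1ξ₂) = 6.68 → ξ₁ = 6.68 ξ₂.
Substitute: (1·6.68 + 2) ξ₂ = 377.8 → ξ₂ = 43.52 mol/s, ξ₁ = 290.7 mol/s.
Outlet amounts (n = n₀ + Σ ν·ξ):
  U: 621.3 − 1(290.7) − 2(43.52) = 243.5
  M: 0 + 1(290.7) = 290.7
  Q: 0 + 1(43.52) = 43.52

ξ₂ = 43.5 mol/s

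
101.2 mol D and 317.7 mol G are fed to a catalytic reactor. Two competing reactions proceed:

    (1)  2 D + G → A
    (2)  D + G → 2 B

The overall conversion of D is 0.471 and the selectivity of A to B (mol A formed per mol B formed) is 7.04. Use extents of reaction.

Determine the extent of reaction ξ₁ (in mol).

Conversion of D: D consumed = 0.471 × 101.2 = 47.67 mol = 2ξ₁ + 1ξ₂.
Selectivity: 1ξ₁ / (2ξ₂) = 7.04 → ξ₁ = 14.08 ξ₂.
Substitute: (2·14.08 + 1) ξ₂ = 47.67 → ξ₂ = 1.635 mol, ξ₁ = 23.02 mol.
Outlet amounts (n = n₀ + Σ ν·ξ):
  D: 101.2 − 2(23.02) − 1(1.635) = 53.53
  G: 317.7 − 1(23.02) − 1(1.635) = 293.1
  A: 0 + 1(23.02) = 23.02
  B: 0 + 2(1.635) = 3.269

ξ₁ = 23 mol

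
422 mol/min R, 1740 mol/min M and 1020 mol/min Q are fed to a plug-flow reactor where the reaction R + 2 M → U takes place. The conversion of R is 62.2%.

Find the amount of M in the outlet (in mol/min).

R reacted = 0.622 × 422 = 262.5 mol/min; ν_R = −1, so ξ = 262.5/1 = 262.5 mol/min.
Outlet amounts (n = n₀ + ν ξ):
  R: 422 − 1(262.5) = 159.5
  M: 1740 − 2(262.5) = 1215
  U: 0 + 1(262.5) = 262.5
  Q: 1020 (inert)

1220 mol/min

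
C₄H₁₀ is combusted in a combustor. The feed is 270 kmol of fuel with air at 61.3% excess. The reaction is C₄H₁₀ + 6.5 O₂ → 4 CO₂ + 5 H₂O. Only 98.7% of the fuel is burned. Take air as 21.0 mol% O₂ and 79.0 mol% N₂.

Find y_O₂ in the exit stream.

Stoichiometric O₂ = 6.5 × 270 = 1755 kmol; O₂ fed = 1755 × 1.613 = 2831 kmol.
N₂ fed = 2831 × 79/21 = 10650 kmol.
Fuel reacted = 0.987 × 270 → ξ = 266.5 kmol.
Outlet (n = n₀ + ν ξ):
  C₄H₁₀: 270 − 1(266.5) = 3.51
  O₂: 2831 − 6.5(266.5) = 1099
  N₂: 10650 (inert)
  CO₂: 0 + 4(266.5) = 1066
  H₂O: 0 + 5(266.5) = 1332
Total out = 14150 kmol; y_O₂ = 1099 / 14150 = 0.07764.

0.0776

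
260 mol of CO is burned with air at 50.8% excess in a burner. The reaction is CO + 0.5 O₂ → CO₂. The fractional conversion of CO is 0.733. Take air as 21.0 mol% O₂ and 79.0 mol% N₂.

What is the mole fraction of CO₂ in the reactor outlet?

Stoichiometric O₂ = 0.5 × 260 = 130 mol; O₂ fed = 130 × 1.508 = 196 mol.
N₂ fed = 196 × 79/21 = 737.5 mol.
Fuel reacted = 0.733 × 260 → ξ = 190.6 mol.
Outlet (n = n₀ + ν ξ):
  CO: 260 − 1(190.6) = 69.42
  O₂: 196 − 0.5(190.6) = 100.8
  N₂: 737.5 (inert)
  CO₂: 0 + 1(190.6) = 190.6
Total out = 1098 mol; y_CO₂ = 190.6 / 1098 = 0.1735.

0.174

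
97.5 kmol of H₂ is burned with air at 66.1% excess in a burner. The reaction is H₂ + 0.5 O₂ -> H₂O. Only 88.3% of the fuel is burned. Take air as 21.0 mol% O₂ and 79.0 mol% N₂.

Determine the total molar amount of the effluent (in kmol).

440 kmol

Stoichiometric O₂ = 0.5 × 97.5 = 48.75 kmol; O₂ fed = 48.75 × 1.661 = 80.97 kmol.
N₂ fed = 80.97 × 79/21 = 304.6 kmol.
Fuel reacted = 0.883 × 97.5 → ξ = 86.09 kmol.
Outlet (n = n₀ + ν ξ):
  H₂: 97.5 − 1(86.09) = 11.41
  O₂: 80.97 − 0.5(86.09) = 37.93
  N₂: 304.6 (inert)
  H₂O: 0 + 1(86.09) = 86.09
Total out = 11.41 + 37.93 + 304.6 + 86.09 = 440 kmol.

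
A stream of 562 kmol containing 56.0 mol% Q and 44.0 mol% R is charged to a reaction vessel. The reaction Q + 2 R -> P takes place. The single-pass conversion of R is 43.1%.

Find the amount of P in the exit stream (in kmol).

R reacted = 0.431 × 247.3 = 106.6 kmol; ν_R = −2, so ξ = 106.6/2 = 53.29 kmol.
Outlet amounts (n = n₀ + ν ξ):
  Q: 314.7 − 1(53.29) = 261.4
  R: 247.3 − 2(53.29) = 140.7
  P: 0 + 1(53.29) = 53.29

53.3 kmol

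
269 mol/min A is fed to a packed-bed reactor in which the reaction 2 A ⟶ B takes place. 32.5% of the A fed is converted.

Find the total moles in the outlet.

A reacted = 0.325 × 269 = 87.42 mol/min; ν_A = −2, so ξ = 87.42/2 = 43.71 mol/min.
Outlet amounts (n = n₀ + ν ξ):
  A: 269 − 2(43.71) = 181.6
  B: 0 + 1(43.71) = 43.71
Total out = 181.6 + 43.71 = 225.3 mol/min.

225 mol/min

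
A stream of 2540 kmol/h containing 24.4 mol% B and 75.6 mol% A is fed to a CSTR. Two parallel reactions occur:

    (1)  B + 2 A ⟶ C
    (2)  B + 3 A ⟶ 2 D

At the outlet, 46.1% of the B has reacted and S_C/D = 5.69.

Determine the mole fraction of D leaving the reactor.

Conversion of B: B consumed = 0.461 × 619.8 = 285.7 kmol/h = 1ξ₁ + 1ξ₂.
Selectivity: 1ξ₁ / (2ξ₂) = 5.69 → ξ₁ = 11.38 ξ₂.
Substitute: (1·11.38 + 1) ξ₂ = 285.7 → ξ₂ = 23.08 kmol/h, ξ₁ = 262.6 kmol/h.
Outlet amounts (n = n₀ + Σ ν·ξ):
  B: 619.8 − 1(262.6) − 1(23.08) = 334.1
  A: 1920 − 2(262.6) − 3(23.08) = 1326
  C: 0 + 1(262.6) = 262.6
  D: 0 + 2(23.08) = 46.16
Total out = 1969 kmol/h; y_D = 46.16 / 1969 = 0.02345.

0.0234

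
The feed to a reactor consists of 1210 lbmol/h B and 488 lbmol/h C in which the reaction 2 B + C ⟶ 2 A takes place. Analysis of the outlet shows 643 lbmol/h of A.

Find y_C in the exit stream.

For A: n = n₀ + 2ξ → 643 = 0 + 2ξ, giving ξ = 321.5 lbmol/h.
Outlet amounts (n = n₀ + ν ξ):
  B: 1210 − 2(321.5) = 567
  C: 488 − 1(321.5) = 166.5
  A: 0 + 2(321.5) = 643
Total out = 1376 lbmol/h; y_C = 166.5 / 1376 = 0.121.

0.121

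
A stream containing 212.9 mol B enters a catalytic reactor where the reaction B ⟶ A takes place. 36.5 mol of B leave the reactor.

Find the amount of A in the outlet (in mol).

176 mol

For B: n = n₀ − 1ξ → 36.5 = 212.9 − 1ξ, giving ξ = 176.4 mol.
Outlet amounts (n = n₀ + ν ξ):
  B: 212.9 − 1(176.4) = 36.5
  A: 0 + 1(176.4) = 176.4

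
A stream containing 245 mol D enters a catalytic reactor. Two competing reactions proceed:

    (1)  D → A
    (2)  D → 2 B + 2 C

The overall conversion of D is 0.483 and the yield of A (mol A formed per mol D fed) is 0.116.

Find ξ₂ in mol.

Yield of A: 1ξ₁ / 245 = 0.116 → ξ₁ = 28.42 mol.
Conversion of D: 1ξ₁ + 1ξ₂ = 0.483 × 245 = 118.3 → ξ₂ = 89.91 mol.
Outlet amounts (n = n₀ + Σ ν·ξ):
  D: 245 − 1(28.42) − 1(89.91) = 126.7
  A: 0 + 1(28.42) = 28.42
  B: 0 + 2(89.91) = 179.8
  C: 0 + 2(89.91) = 179.8

ξ₂ = 89.9 mol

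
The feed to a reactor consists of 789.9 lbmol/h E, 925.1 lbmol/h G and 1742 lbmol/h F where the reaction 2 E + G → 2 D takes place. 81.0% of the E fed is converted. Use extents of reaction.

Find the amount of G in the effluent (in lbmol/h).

E reacted = 0.81 × 789.9 = 639.8 lbmol/h; ν_E = −2, so ξ = 639.8/2 = 319.9 lbmol/h.
Outlet amounts (n = n₀ + ν ξ):
  E: 789.9 − 2(319.9) = 150.1
  G: 925.1 − 1(319.9) = 605.2
  D: 0 + 2(319.9) = 639.8
  F: 1742 (inert)

605 lbmol/h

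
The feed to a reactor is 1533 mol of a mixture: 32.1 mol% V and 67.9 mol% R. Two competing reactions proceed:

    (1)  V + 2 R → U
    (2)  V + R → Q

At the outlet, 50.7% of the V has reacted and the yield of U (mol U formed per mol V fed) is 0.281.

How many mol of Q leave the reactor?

Yield of U: 1ξ₁ / 492.1 = 0.281 → ξ₁ = 138.3 mol.
Conversion of V: 1ξ₁ + 1ξ₂ = 0.507 × 492.1 = 249.5 → ξ₂ = 111.2 mol.
Outlet amounts (n = n₀ + Σ ν·ξ):
  V: 492.1 − 1(138.3) − 1(111.2) = 242.6
  R: 1041 − 2(138.3) − 1(111.2) = 653.1
  U: 0 + 1(138.3) = 138.3
  Q: 0 + 1(111.2) = 111.2

111 mol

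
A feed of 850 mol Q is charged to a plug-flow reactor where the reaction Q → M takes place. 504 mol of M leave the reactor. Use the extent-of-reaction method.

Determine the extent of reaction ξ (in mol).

For M: n = n₀ + 1ξ → 504 = 0 + 1ξ, giving ξ = 504 mol.
Outlet amounts (n = n₀ + ν ξ):
  Q: 850 − 1(504) = 346
  M: 0 + 1(504) = 504

ξ = 504 mol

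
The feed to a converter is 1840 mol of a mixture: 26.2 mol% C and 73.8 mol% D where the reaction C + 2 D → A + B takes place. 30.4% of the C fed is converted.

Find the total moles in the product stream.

C reacted = 0.304 × 482.1 = 146.6 mol; ν_C = −1, so ξ = 146.6/1 = 146.6 mol.
Outlet amounts (n = n₀ + ν ξ):
  C: 482.1 − 1(146.6) = 335.5
  D: 1358 − 2(146.6) = 1065
  A: 0 + 1(146.6) = 146.6
  B: 0 + 1(146.6) = 146.6
Total out = 335.5 + 1065 + 146.6 + 146.6 = 1693 mol.

1690 mol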